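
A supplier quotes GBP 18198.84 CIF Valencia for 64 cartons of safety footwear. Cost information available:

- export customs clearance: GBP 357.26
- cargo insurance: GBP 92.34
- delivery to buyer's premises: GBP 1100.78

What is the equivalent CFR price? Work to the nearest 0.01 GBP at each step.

CFR price: GBP 18106.50

Not relevant to the conversion: export clearance — on the seller under both CIF and CFR; already in the CIF price and stays in the CFR price. delivery — on the buyer under both terms; not part of either seller's price.
From CIF to CFR, the seller no longer bears: insurance.
CFR price = 18198.84 − 92.34 = 18106.50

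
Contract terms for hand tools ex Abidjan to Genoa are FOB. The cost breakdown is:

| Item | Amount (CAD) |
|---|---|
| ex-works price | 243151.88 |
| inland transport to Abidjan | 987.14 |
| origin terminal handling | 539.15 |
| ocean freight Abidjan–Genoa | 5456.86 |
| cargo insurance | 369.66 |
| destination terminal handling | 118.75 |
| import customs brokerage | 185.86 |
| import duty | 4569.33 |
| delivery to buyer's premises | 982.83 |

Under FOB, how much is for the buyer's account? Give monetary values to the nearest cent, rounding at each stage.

FOB: the seller bears costs until goods are on board at the origin port; the buyer bears freight, insurance and all costs thereafter.
Seller's account: goods 243151.88 + inland to port 987.14 + origin terminal 539.15 = 244678.17
Buyer's account: freight 5456.86 + insurance 369.66 + destination terminal 118.75 + brokerage 185.86 + duty 4569.33 + delivery 982.83 = 11683.29

Buyer's account: CAD 11683.29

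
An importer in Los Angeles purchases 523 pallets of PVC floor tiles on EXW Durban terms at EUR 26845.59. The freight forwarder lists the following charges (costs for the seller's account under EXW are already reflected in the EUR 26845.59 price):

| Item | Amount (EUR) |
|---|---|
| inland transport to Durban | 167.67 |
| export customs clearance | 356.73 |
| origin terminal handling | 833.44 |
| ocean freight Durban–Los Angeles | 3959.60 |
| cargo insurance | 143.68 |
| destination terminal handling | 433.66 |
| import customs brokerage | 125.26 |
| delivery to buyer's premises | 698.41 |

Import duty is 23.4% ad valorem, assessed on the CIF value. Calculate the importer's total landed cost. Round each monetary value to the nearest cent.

Total landed cost: EUR 41123.81

EXW: the seller makes goods available at their premises; the buyer bears all onward costs.
CIF value = EXW price + inland to port + export clearance + origin terminal + freight + insurance = 26845.59 + 167.67 + 356.73 + 833.44 + 3959.60 + 143.68 = 32306.71
Import duty = 32306.71 × 23.4% = 7559.77
Buyer bears: inland to port 167.67 + export clearance 356.73 + origin terminal 833.44 + freight 3959.60 + insurance 143.68 + destination terminal 433.66 + brokerage 125.26 + delivery 698.41 + duty 7559.77 = 14278.22
Landed cost = invoice 26845.59 + 14278.22 = 41123.81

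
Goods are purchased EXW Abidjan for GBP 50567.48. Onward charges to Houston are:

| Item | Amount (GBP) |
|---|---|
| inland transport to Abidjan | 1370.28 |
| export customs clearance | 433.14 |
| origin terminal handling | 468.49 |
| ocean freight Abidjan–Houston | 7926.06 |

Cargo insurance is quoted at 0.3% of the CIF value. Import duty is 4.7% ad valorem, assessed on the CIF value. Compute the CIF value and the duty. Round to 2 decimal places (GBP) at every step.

CIF value: GBP 60948.29; import duty: GBP 2864.57

Let C be the CIF value. C = EXW price + pre-shipment costs + freight + 0.3% × C
C − 0.3% × C = 50567.48 + 1370.28 + 433.14 + 468.49 + 7926.06
0.997 × C = 60765.45
C = 60765.45 / 0.997 = 60948.29
Insurance premium = 0.3% × 60948.29 = 182.84
Import duty = 60948.29 × 4.7% = 2864.57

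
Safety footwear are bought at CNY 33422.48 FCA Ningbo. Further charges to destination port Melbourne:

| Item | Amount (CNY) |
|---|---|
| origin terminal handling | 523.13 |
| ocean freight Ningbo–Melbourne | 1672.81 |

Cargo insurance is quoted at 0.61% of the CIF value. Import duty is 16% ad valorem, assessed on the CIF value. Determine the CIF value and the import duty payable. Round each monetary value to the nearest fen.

Let C be the CIF value. C = FCA price + pre-shipment costs + freight + 0.61% × C
C − 0.61% × C = 33422.48 + 523.13 + 1672.81
0.9939 × C = 35618.42
C = 35618.42 / 0.9939 = 35837.03
Insurance premium = 0.61% × 35837.03 = 218.61
Import duty = 35837.03 × 16% = 5733.92

CIF value: CNY 35837.03; import duty: CNY 5733.92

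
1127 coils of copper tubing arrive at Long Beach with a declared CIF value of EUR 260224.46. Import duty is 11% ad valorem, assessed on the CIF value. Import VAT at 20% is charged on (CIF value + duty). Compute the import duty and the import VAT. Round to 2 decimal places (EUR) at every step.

Import duty: EUR 28624.69; import VAT: EUR 57769.83

Import duty = 260224.46 × 11% = 28624.69
VAT base = CIF + duty = 260224.46 + 28624.69 = 288849.15
Import VAT = 288849.15 × 20% = 57769.83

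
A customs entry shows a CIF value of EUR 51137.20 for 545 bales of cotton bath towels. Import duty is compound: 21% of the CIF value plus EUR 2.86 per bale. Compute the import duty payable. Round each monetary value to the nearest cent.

Ad valorem component: 51137.20 × 21% = 10738.81
Specific component: 545 × 2.86 = 1558.70
Import duty = 10738.81 + 1558.70 = 12297.51

Import duty: EUR 12297.51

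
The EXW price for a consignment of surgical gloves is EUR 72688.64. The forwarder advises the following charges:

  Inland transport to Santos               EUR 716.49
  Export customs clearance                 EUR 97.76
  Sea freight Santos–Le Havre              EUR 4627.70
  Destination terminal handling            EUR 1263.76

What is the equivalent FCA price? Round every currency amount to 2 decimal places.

FCA price: EUR 73502.89

Not relevant to the conversion: destination terminal, freight — on the buyer under both terms; not part of either seller's price.
From EXW to FCA, the seller additionally bears: inland to port, export clearance.
FCA price = 72688.64 + 716.49 + 97.76 = 73502.89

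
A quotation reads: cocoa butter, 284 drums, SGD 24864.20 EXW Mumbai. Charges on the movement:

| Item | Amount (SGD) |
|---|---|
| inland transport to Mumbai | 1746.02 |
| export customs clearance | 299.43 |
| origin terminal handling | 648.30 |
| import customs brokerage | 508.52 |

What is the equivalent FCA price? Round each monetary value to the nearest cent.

Not relevant to the conversion: brokerage, origin terminal — on the buyer under both terms; not part of either seller's price.
From EXW to FCA, the seller additionally bears: inland to port, export clearance.
FCA price = 24864.20 + 1746.02 + 299.43 = 26909.65

FCA price: SGD 26909.65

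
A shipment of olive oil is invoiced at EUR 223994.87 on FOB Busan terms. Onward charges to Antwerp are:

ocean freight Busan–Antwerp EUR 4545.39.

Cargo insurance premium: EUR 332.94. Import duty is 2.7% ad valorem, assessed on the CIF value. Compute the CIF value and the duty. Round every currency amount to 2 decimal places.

CIF = FOB price + freight + insurance
CIF = 223994.87 + 4545.39 + 332.94 = 228873.20
Import duty = 228873.20 × 2.7% = 6179.58

CIF value: EUR 228873.20; import duty: EUR 6179.58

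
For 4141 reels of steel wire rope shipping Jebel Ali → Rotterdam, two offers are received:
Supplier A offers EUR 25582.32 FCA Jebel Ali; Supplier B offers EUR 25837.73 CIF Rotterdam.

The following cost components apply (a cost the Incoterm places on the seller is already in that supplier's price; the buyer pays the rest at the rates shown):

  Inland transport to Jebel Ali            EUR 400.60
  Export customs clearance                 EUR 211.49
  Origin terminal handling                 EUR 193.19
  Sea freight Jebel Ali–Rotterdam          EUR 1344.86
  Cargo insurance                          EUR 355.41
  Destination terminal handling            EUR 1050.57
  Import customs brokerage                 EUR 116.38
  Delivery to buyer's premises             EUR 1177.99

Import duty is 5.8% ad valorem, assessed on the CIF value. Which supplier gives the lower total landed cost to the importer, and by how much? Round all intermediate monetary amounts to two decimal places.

Supplier B is cheaper by EUR 1733.06

Supplier A (FCA):
CIF value = FCA price + origin terminal + freight + insurance = 25582.32 + 193.19 + 1344.86 + 355.41 = 27475.78
Import duty = 27475.78 × 5.8% = 1593.60
Buyer bears (A): 193.19 + 1344.86 + 355.41 + 1050.57 + 116.38 + 1177.99 = 4238.40
Landed cost (A) = invoice 25582.32 + 4238.40 + duty 1593.60 = 31414.32
Supplier B (CIF):
The CIF price already equals the CIF value: 25837.73
Import duty = 25837.73 × 5.8% = 1498.59
Buyer bears (B): 1050.57 + 116.38 + 1177.99 = 2344.94
Landed cost (B) = invoice 25837.73 + 2344.94 + duty 1498.59 = 29681.26
Difference = |31414.32 − 29681.26| = 1733.06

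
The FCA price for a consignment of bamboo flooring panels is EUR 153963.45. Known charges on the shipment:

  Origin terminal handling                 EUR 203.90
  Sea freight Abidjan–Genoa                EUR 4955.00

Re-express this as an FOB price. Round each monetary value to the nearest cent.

Not relevant to the conversion: freight — on the buyer under both terms; not part of either seller's price.
From FCA to FOB, the seller additionally bears: origin terminal.
FOB price = 153963.45 + 203.90 = 154167.35

FOB price: EUR 154167.35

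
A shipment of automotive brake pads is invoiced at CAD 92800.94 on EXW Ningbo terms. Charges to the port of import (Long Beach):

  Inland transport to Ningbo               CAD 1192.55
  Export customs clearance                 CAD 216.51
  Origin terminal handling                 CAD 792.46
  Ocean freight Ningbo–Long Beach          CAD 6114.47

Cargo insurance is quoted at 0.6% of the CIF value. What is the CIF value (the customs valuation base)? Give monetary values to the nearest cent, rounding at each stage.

Let C be the CIF value. C = EXW price + pre-shipment costs + freight + 0.6% × C
C − 0.6% × C = 92800.94 + 1192.55 + 216.51 + 792.46 + 6114.47
0.994 × C = 101116.93
C = 101116.93 / 0.994 = 101727.29
Insurance premium = 0.6% × 101727.29 = 610.36

CIF value: CAD 101727.29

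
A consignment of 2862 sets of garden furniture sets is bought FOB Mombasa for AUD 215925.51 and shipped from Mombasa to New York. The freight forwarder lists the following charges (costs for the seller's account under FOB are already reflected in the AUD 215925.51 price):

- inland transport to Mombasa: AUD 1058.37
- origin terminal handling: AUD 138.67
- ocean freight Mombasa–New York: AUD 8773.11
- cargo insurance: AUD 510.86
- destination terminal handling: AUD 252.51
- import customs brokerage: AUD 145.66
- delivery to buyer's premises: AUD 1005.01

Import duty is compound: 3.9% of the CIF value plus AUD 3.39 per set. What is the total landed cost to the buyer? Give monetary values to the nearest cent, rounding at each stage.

Total landed cost: AUD 245098.01

FOB: the seller bears costs until goods are on board at the origin port; the buyer bears freight, insurance and all costs thereafter.
Already in the invoice (seller's account under FOB): inland to port, origin terminal — exclude.
CIF value = FOB price + freight + insurance = 215925.51 + 8773.11 + 510.86 = 225209.48
Ad valorem component: 225209.48 × 3.9% = 8783.17
Specific component: 2862 × 3.39 = 9702.18
Import duty = 8783.17 + 9702.18 = 18485.35
Buyer bears: freight 8773.11 + insurance 510.86 + destination terminal 252.51 + brokerage 145.66 + delivery 1005.01 + duty 18485.35 = 29172.50
Landed cost = invoice 215925.51 + 29172.50 = 245098.01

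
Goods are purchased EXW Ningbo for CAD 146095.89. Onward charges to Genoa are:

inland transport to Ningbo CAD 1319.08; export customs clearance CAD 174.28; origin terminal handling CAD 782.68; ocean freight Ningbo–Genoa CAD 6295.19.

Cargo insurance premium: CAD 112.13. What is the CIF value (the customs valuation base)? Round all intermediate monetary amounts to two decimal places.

CIF = EXW price + pre-shipment costs + freight + insurance
CIF = 146095.89 + 1319.08 + 174.28 + 782.68 + 6295.19 + 112.13 = 154779.25

CIF value: CAD 154779.25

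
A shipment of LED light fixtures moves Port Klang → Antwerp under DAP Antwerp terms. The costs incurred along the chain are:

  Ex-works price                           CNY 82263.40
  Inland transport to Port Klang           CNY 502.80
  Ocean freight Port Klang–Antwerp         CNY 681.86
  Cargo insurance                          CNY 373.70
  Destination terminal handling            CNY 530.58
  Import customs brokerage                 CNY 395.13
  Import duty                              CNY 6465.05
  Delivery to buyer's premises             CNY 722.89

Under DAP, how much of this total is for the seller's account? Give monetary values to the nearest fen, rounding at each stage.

DAP: the seller bears all costs to the named destination except import duty and clearance.
Seller's account: goods 82263.40 + inland to port 502.80 + freight 681.86 + insurance 373.70 + destination terminal 530.58 + delivery 722.89 = 85075.23
Buyer's account: brokerage 395.13 + duty 6465.05 = 6860.18

Seller's account: CNY 85075.23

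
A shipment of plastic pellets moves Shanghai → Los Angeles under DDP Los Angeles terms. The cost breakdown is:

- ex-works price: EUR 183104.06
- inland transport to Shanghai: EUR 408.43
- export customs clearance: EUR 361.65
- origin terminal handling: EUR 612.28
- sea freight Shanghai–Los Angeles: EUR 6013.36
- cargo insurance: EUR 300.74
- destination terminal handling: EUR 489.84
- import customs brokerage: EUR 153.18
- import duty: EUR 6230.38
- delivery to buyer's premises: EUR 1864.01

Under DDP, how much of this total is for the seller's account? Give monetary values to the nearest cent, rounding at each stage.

DDP: the seller bears all costs including import duty.
Seller's account: goods 183104.06 + inland to port 408.43 + export clearance 361.65 + origin terminal 612.28 + freight 6013.36 + insurance 300.74 + destination terminal 489.84 + brokerage 153.18 + duty 6230.38 + delivery 1864.01 = 199537.93
Buyer's account: 0.00

Seller's account: EUR 199537.93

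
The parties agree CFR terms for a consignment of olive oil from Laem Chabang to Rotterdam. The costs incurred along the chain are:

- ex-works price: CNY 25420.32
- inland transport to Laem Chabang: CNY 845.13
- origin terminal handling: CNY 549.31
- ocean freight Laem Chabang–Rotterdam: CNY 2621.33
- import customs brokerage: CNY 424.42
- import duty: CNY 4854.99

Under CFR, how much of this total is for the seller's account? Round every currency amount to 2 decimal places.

Seller's account: CNY 29436.09

CFR: the seller pays costs through ocean freight to the destination port, but not insurance.
Seller's account: goods 25420.32 + inland to port 845.13 + origin terminal 549.31 + freight 2621.33 = 29436.09
Buyer's account: brokerage 424.42 + duty 4854.99 = 5279.41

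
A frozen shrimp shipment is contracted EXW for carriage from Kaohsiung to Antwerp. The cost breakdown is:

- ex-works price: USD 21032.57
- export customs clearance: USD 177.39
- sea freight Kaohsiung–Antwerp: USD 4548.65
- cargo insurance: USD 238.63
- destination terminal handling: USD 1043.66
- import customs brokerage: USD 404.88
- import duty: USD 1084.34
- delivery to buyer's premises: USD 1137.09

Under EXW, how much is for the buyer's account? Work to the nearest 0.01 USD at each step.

Buyer's account: USD 8634.64

EXW: the seller makes goods available at their premises; the buyer bears all onward costs.
Seller's account: goods 21032.57 = 21032.57
Buyer's account: export clearance 177.39 + freight 4548.65 + insurance 238.63 + destination terminal 1043.66 + brokerage 404.88 + duty 1084.34 + delivery 1137.09 = 8634.64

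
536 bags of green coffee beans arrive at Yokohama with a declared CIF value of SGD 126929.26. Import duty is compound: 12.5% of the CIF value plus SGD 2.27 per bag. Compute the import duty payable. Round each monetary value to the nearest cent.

Import duty: SGD 17082.88

Ad valorem component: 126929.26 × 12.5% = 15866.16
Specific component: 536 × 2.27 = 1216.72
Import duty = 15866.16 + 1216.72 = 17082.88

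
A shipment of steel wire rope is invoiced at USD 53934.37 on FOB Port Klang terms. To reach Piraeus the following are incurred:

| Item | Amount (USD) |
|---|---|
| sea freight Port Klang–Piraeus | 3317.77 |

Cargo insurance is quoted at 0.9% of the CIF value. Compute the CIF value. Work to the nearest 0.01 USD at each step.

CIF value: USD 57772.09

Let C be the CIF value. C = FOB price + freight + 0.9% × C
C − 0.9% × C = 53934.37 + 3317.77
0.991 × C = 57252.14
C = 57252.14 / 0.991 = 57772.09
Insurance premium = 0.9% × 57772.09 = 519.95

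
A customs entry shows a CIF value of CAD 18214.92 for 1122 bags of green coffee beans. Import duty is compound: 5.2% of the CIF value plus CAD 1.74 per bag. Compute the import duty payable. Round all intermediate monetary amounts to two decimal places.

Import duty: CAD 2899.46

Ad valorem component: 18214.92 × 5.2% = 947.18
Specific component: 1122 × 1.74 = 1952.28
Import duty = 947.18 + 1952.28 = 2899.46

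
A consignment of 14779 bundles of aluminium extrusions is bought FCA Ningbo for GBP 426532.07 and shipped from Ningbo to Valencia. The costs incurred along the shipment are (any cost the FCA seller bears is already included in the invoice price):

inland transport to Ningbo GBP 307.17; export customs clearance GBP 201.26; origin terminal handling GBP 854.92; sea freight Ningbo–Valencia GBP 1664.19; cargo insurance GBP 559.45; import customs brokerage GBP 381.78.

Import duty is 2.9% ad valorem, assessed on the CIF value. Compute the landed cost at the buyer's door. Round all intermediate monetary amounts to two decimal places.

FCA: the seller delivers export-cleared goods to the carrier; the buyer bears costs from that point.
Already in the invoice (seller's account under FCA): inland to port, export clearance — exclude.
CIF value = FCA price + origin terminal + freight + insurance = 426532.07 + 854.92 + 1664.19 + 559.45 = 429610.63
Import duty = 429610.63 × 2.9% = 12458.71
Buyer bears: origin terminal 854.92 + freight 1664.19 + insurance 559.45 + brokerage 381.78 + duty 12458.71 = 15919.05
Landed cost = invoice 426532.07 + 15919.05 = 442451.12

Total landed cost: GBP 442451.12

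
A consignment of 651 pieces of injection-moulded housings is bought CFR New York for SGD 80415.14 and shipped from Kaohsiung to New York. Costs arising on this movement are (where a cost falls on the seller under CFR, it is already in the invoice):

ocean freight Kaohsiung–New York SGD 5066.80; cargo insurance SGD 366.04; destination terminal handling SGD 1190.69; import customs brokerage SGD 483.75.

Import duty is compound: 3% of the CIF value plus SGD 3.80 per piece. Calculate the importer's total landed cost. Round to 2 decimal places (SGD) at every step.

CFR: the seller pays costs through ocean freight to the destination port, but not insurance.
Already in the invoice (seller's account under CFR): freight — exclude.
CIF value = CFR price + insurance = 80415.14 + 366.04 = 80781.18
Ad valorem component: 80781.18 × 3% = 2423.44
Specific component: 651 × 3.80 = 2473.80
Import duty = 2423.44 + 2473.80 = 4897.24
Buyer bears: insurance 366.04 + destination terminal 1190.69 + brokerage 483.75 + duty 4897.24 = 6937.72
Landed cost = invoice 80415.14 + 6937.72 = 87352.86

Total landed cost: SGD 87352.86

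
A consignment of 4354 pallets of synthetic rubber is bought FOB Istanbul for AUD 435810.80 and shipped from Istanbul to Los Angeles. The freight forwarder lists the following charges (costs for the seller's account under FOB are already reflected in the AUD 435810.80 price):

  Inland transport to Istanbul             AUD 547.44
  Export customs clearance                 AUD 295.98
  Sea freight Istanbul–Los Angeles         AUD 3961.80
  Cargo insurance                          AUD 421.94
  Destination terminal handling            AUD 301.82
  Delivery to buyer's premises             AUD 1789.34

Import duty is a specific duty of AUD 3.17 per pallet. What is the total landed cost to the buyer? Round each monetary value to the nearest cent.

Total landed cost: AUD 456087.88

FOB: the seller bears costs until goods are on board at the origin port; the buyer bears freight, insurance and all costs thereafter.
Already in the invoice (seller's account under FOB): inland to port, export clearance — exclude.
CIF value = FOB price + freight + insurance = 435810.80 + 3961.80 + 421.94 = 440194.54
Import duty = 4354 × 3.17 = 13802.18
Buyer bears: freight 3961.80 + insurance 421.94 + destination terminal 301.82 + delivery 1789.34 + duty 13802.18 = 20277.08
Landed cost = invoice 435810.80 + 20277.08 = 456087.88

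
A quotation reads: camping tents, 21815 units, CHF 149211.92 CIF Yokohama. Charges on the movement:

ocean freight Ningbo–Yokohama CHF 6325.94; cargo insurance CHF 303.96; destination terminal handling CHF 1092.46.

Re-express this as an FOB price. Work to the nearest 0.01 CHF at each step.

Not relevant to the conversion: destination terminal — on the buyer under both terms; not part of either seller's price.
From CIF to FOB, the seller no longer bears: freight, insurance.
FOB price = 149211.92 − 6325.94 − 303.96 = 142582.02

FOB price: CHF 142582.02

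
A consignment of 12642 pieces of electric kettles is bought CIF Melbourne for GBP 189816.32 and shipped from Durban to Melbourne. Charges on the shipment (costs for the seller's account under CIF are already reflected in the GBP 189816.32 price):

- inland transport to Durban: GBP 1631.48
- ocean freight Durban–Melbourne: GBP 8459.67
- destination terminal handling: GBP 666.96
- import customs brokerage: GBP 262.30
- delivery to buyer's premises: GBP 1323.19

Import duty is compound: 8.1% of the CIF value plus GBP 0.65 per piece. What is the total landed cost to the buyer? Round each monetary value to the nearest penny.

Total landed cost: GBP 215661.19

CIF: the seller pays costs through ocean freight and marine insurance to the destination port.
Already in the invoice (seller's account under CIF): inland to port, freight — exclude.
The CIF price already equals the CIF value: 189816.32
Ad valorem component: 189816.32 × 8.1% = 15375.12
Specific component: 12642 × 0.65 = 8217.30
Import duty = 15375.12 + 8217.30 = 23592.42
Buyer bears: destination terminal 666.96 + brokerage 262.30 + delivery 1323.19 + duty 23592.42 = 25844.87
Landed cost = invoice 189816.32 + 25844.87 = 215661.19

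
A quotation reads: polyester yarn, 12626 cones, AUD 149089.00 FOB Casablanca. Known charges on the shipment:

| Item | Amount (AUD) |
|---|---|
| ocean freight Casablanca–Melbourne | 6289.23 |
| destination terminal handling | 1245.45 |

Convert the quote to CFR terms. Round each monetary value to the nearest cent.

CFR price: AUD 155378.23

Not relevant to the conversion: destination terminal — on the buyer under both terms; not part of either seller's price.
From FOB to CFR, the seller additionally bears: freight.
CFR price = 149089.00 + 6289.23 = 155378.23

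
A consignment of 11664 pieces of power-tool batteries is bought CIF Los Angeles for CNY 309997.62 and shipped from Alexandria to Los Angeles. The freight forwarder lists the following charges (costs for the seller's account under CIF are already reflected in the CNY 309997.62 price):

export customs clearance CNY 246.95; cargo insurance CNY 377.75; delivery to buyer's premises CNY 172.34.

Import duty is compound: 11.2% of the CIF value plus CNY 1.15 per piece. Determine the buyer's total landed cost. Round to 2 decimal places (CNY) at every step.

CIF: the seller pays costs through ocean freight and marine insurance to the destination port.
Already in the invoice (seller's account under CIF): export clearance, insurance — exclude.
The CIF price already equals the CIF value: 309997.62
Ad valorem component: 309997.62 × 11.2% = 34719.73
Specific component: 11664 × 1.15 = 13413.60
Import duty = 34719.73 + 13413.60 = 48133.33
Buyer bears: delivery 172.34 + duty 48133.33 = 48305.67
Landed cost = invoice 309997.62 + 48305.67 = 358303.29

Total landed cost: CNY 358303.29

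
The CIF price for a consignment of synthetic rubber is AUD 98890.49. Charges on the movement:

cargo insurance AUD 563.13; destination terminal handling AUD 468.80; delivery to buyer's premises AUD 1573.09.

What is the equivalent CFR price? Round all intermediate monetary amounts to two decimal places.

CFR price: AUD 98327.36

Not relevant to the conversion: delivery, destination terminal — on the buyer under both terms; not part of either seller's price.
From CIF to CFR, the seller no longer bears: insurance.
CFR price = 98890.49 − 563.13 = 98327.36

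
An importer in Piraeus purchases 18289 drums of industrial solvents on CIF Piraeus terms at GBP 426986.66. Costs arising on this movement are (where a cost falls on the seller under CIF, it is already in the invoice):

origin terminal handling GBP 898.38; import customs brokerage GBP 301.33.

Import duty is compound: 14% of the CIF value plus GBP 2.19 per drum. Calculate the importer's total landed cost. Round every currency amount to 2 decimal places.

CIF: the seller pays costs through ocean freight and marine insurance to the destination port.
Already in the invoice (seller's account under CIF): origin terminal — exclude.
The CIF price already equals the CIF value: 426986.66
Ad valorem component: 426986.66 × 14% = 59778.13
Specific component: 18289 × 2.19 = 40052.91
Import duty = 59778.13 + 40052.91 = 99831.04
Buyer bears: brokerage 301.33 + duty 99831.04 = 100132.37
Landed cost = invoice 426986.66 + 100132.37 = 527119.03

Total landed cost: GBP 527119.03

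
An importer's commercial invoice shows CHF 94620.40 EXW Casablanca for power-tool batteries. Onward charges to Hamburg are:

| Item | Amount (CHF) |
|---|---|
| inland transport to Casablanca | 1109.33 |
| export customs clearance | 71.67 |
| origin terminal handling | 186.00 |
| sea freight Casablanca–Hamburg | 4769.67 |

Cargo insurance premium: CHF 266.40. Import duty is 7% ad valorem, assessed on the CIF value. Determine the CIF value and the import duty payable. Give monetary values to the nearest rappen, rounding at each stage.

CIF value: CHF 101023.47; import duty: CHF 7071.64

CIF = EXW price + pre-shipment costs + freight + insurance
CIF = 94620.40 + 1109.33 + 71.67 + 186.00 + 4769.67 + 266.40 = 101023.47
Import duty = 101023.47 × 7% = 7071.64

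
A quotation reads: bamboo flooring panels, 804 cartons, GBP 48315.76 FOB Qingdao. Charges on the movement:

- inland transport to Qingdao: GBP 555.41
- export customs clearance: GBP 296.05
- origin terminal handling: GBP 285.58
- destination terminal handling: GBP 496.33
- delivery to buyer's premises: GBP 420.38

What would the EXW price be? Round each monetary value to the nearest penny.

Not relevant to the conversion: destination terminal, delivery — on the buyer under both terms; not part of either seller's price.
From FOB to EXW, the seller no longer bears: inland to port, export clearance, origin terminal.
EXW price = 48315.76 − 555.41 − 296.05 − 285.58 = 47178.72

EXW price: GBP 47178.72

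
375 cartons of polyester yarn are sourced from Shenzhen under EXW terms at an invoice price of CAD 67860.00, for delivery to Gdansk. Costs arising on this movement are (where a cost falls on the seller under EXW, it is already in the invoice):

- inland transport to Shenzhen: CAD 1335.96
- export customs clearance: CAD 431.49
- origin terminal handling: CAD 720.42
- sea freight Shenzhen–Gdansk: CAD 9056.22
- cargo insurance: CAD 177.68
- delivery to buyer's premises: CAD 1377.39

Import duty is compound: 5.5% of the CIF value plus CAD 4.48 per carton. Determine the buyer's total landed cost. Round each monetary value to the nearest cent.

EXW: the seller makes goods available at their premises; the buyer bears all onward costs.
CIF value = EXW price + inland to port + export clearance + origin terminal + freight + insurance = 67860.00 + 1335.96 + 431.49 + 720.42 + 9056.22 + 177.68 = 79581.77
Ad valorem component: 79581.77 × 5.5% = 4377.00
Specific component: 375 × 4.48 = 1680.00
Import duty = 4377.00 + 1680.00 = 6057.00
Buyer bears: inland to port 1335.96 + export clearance 431.49 + origin terminal 720.42 + freight 9056.22 + insurance 177.68 + delivery 1377.39 + duty 6057.00 = 19156.16
Landed cost = invoice 67860.00 + 19156.16 = 87016.16

Total landed cost: CAD 87016.16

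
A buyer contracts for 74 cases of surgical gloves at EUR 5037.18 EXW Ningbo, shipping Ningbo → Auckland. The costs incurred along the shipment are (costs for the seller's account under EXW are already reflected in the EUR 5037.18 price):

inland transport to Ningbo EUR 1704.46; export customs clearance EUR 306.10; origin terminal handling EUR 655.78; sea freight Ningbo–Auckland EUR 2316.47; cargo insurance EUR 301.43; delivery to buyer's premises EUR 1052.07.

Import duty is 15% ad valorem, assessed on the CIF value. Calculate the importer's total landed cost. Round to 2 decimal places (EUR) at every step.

EXW: the seller makes goods available at their premises; the buyer bears all onward costs.
CIF value = EXW price + inland to port + export clearance + origin terminal + freight + insurance = 5037.18 + 1704.46 + 306.10 + 655.78 + 2316.47 + 301.43 = 10321.42
Import duty = 10321.42 × 15% = 1548.21
Buyer bears: inland to port 1704.46 + export clearance 306.10 + origin terminal 655.78 + freight 2316.47 + insurance 301.43 + delivery 1052.07 + duty 1548.21 = 7884.52
Landed cost = invoice 5037.18 + 7884.52 = 12921.70

Total landed cost: EUR 12921.70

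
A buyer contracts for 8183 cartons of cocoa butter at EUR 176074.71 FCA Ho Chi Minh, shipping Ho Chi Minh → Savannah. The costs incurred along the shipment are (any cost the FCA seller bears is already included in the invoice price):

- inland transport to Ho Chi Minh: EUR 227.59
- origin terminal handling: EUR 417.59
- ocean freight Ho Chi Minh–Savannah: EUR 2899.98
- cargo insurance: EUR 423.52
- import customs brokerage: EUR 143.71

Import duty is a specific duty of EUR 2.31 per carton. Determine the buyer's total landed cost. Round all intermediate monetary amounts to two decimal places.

Total landed cost: EUR 198862.24

FCA: the seller delivers export-cleared goods to the carrier; the buyer bears costs from that point.
Already in the invoice (seller's account under FCA): inland to port — exclude.
CIF value = FCA price + origin terminal + freight + insurance = 176074.71 + 417.59 + 2899.98 + 423.52 = 179815.80
Import duty = 8183 × 2.31 = 18902.73
Buyer bears: origin terminal 417.59 + freight 2899.98 + insurance 423.52 + brokerage 143.71 + duty 18902.73 = 22787.53
Landed cost = invoice 176074.71 + 22787.53 = 198862.24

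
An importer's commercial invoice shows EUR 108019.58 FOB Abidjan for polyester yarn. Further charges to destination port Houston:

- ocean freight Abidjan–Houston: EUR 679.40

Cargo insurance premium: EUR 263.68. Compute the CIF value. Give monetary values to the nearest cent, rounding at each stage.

CIF value: EUR 108962.66

CIF = FOB price + freight + insurance
CIF = 108019.58 + 679.40 + 263.68 = 108962.66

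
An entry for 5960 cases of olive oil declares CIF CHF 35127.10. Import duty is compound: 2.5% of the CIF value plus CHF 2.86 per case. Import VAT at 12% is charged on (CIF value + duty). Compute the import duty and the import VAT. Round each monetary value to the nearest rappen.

Ad valorem component: 35127.10 × 2.5% = 878.18
Specific component: 5960 × 2.86 = 17045.60
Import duty = 878.18 + 17045.60 = 17923.78
VAT base = CIF + duty = 35127.10 + 17923.78 = 53050.88
Import VAT = 53050.88 × 12% = 6366.11

Import duty: CHF 17923.78; import VAT: CHF 6366.11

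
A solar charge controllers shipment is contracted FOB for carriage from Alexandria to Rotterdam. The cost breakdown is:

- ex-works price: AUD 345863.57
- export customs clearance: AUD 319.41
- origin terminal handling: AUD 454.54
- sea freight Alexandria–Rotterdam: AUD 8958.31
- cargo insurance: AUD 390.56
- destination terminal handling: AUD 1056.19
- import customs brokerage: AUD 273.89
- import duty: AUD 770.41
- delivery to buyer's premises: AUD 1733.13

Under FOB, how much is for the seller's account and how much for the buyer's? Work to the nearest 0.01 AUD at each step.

Seller: AUD 346637.52; buyer: AUD 13182.49

FOB: the seller bears costs until goods are on board at the origin port; the buyer bears freight, insurance and all costs thereafter.
Seller's account: goods 345863.57 + export clearance 319.41 + origin terminal 454.54 = 346637.52
Buyer's account: freight 8958.31 + insurance 390.56 + destination terminal 1056.19 + brokerage 273.89 + duty 770.41 + delivery 1733.13 = 13182.49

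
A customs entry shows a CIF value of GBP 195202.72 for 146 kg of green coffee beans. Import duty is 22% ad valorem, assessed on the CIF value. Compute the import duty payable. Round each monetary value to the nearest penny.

Import duty = 195202.72 × 22% = 42944.60

Import duty: GBP 42944.60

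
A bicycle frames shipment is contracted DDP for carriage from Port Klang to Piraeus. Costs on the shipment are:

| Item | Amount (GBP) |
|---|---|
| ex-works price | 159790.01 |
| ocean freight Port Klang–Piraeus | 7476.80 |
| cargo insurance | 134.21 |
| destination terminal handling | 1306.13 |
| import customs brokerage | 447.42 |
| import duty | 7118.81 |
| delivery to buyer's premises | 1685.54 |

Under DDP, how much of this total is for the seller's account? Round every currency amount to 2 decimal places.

Seller's account: GBP 177958.92

DDP: the seller bears all costs including import duty.
Seller's account: goods 159790.01 + freight 7476.80 + insurance 134.21 + destination terminal 1306.13 + brokerage 447.42 + duty 7118.81 + delivery 1685.54 = 177958.92
Buyer's account: 0.00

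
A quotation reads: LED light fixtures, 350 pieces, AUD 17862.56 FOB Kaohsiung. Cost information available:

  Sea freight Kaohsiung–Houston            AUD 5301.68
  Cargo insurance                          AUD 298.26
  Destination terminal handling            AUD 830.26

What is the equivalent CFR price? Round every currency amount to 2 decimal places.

CFR price: AUD 23164.24

Not relevant to the conversion: destination terminal, insurance — on the buyer under both terms; not part of either seller's price.
From FOB to CFR, the seller additionally bears: freight.
CFR price = 17862.56 + 5301.68 = 23164.24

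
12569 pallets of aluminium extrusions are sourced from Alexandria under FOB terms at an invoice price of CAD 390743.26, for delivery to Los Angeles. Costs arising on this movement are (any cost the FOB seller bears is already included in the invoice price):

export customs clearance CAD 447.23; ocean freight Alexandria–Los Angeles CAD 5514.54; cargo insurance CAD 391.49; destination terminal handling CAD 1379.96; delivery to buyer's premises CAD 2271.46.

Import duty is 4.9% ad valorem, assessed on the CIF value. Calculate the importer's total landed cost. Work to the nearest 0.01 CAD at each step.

FOB: the seller bears costs until goods are on board at the origin port; the buyer bears freight, insurance and all costs thereafter.
Already in the invoice (seller's account under FOB): export clearance — exclude.
CIF value = FOB price + freight + insurance = 390743.26 + 5514.54 + 391.49 = 396649.29
Import duty = 396649.29 × 4.9% = 19435.82
Buyer bears: freight 5514.54 + insurance 391.49 + destination terminal 1379.96 + delivery 2271.46 + duty 19435.82 = 28993.27
Landed cost = invoice 390743.26 + 28993.27 = 419736.53

Total landed cost: CAD 419736.53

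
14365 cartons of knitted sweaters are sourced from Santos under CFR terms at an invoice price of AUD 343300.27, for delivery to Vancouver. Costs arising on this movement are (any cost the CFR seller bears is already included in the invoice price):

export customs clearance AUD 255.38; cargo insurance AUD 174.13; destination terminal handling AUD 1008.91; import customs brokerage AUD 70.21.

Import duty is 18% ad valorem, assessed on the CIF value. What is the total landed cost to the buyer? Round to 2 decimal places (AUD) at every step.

Total landed cost: AUD 406378.91

CFR: the seller pays costs through ocean freight to the destination port, but not insurance.
Already in the invoice (seller's account under CFR): export clearance — exclude.
CIF value = CFR price + insurance = 343300.27 + 174.13 = 343474.40
Import duty = 343474.40 × 18% = 61825.39
Buyer bears: insurance 174.13 + destination terminal 1008.91 + brokerage 70.21 + duty 61825.39 = 63078.64
Landed cost = invoice 343300.27 + 63078.64 = 406378.91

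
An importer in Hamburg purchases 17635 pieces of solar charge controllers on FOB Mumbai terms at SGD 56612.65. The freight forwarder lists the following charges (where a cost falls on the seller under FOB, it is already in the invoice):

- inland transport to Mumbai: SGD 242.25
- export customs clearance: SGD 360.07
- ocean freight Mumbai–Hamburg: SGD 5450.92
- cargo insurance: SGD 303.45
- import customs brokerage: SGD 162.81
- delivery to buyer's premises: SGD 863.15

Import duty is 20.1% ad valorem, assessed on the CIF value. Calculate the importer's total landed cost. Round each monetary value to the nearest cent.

Total landed cost: SGD 75928.75

FOB: the seller bears costs until goods are on board at the origin port; the buyer bears freight, insurance and all costs thereafter.
Already in the invoice (seller's account under FOB): inland to port, export clearance — exclude.
CIF value = FOB price + freight + insurance = 56612.65 + 5450.92 + 303.45 = 62367.02
Import duty = 62367.02 × 20.1% = 12535.77
Buyer bears: freight 5450.92 + insurance 303.45 + brokerage 162.81 + delivery 863.15 + duty 12535.77 = 19316.10
Landed cost = invoice 56612.65 + 19316.10 = 75928.75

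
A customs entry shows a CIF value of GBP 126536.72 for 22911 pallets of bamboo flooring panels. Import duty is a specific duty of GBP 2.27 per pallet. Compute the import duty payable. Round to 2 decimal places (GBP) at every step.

Import duty: GBP 52007.97

Import duty = 22911 × 2.27 = 52007.97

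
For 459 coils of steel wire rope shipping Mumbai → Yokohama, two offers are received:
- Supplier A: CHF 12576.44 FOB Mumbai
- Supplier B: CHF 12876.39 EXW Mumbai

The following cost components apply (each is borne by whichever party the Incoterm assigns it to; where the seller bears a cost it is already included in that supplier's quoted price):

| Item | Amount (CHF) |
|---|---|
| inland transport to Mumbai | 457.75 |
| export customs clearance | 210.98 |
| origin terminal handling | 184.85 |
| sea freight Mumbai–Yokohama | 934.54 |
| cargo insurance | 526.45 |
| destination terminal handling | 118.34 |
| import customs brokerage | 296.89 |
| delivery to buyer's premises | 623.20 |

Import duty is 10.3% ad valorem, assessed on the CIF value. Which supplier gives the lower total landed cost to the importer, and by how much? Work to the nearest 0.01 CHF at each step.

Supplier A is cheaper by CHF 1272.34

Supplier A (FOB):
CIF value = FOB price + freight + insurance = 12576.44 + 934.54 + 526.45 = 14037.43
Import duty = 14037.43 × 10.3% = 1445.86
Buyer bears (A): 934.54 + 526.45 + 118.34 + 296.89 + 623.20 = 2499.42
Landed cost (A) = invoice 12576.44 + 2499.42 + duty 1445.86 = 16521.72
Supplier B (EXW):
CIF value = EXW price + inland to port + export clearance + origin terminal + freight + insurance = 12876.39 + 457.75 + 210.98 + 184.85 + 934.54 + 526.45 = 15190.96
Import duty = 15190.96 × 10.3% = 1564.67
Buyer bears (B): 457.75 + 210.98 + 184.85 + 934.54 + 526.45 + 118.34 + 296.89 + 623.20 = 3353.00
Landed cost (B) = invoice 12876.39 + 3353.00 + duty 1564.67 = 17794.06
Difference = |16521.72 − 17794.06| = 1272.34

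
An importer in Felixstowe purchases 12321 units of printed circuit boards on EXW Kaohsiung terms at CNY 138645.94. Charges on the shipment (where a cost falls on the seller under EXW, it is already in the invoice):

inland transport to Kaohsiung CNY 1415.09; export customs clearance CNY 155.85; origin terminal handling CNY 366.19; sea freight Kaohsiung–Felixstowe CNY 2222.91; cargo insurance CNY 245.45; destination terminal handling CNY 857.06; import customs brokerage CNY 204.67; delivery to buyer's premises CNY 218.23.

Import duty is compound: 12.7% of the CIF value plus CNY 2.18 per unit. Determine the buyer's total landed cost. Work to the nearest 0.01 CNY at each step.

Total landed cost: CNY 189358.70

EXW: the seller makes goods available at their premises; the buyer bears all onward costs.
CIF value = EXW price + inland to port + export clearance + origin terminal + freight + insurance = 138645.94 + 1415.09 + 155.85 + 366.19 + 2222.91 + 245.45 = 143051.43
Ad valorem component: 143051.43 × 12.7% = 18167.53
Specific component: 12321 × 2.18 = 26859.78
Import duty = 18167.53 + 26859.78 = 45027.31
Buyer bears: inland to port 1415.09 + export clearance 155.85 + origin terminal 366.19 + freight 2222.91 + insurance 245.45 + destination terminal 857.06 + brokerage 204.67 + delivery 218.23 + duty 45027.31 = 50712.76
Landed cost = invoice 138645.94 + 50712.76 = 189358.70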